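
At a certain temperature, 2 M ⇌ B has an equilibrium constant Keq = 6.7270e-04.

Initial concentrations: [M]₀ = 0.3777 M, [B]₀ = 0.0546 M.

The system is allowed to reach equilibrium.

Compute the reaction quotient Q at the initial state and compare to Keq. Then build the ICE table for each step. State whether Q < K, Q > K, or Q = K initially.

Q₀ = 0.3827 vs Keq = 6.7270e-04 ⇒ Q>K, reverse
Step 1:
                   M          B
  Initial     0.3777     0.0546
  Change      0.1089   -0.05444
  Equil       0.4866 1.5927e-04
  solve Keq expr → x = -0.05444; check Q = 6.7270e-04

Q₀ = 0.3827; Q > K (proceeds reverse)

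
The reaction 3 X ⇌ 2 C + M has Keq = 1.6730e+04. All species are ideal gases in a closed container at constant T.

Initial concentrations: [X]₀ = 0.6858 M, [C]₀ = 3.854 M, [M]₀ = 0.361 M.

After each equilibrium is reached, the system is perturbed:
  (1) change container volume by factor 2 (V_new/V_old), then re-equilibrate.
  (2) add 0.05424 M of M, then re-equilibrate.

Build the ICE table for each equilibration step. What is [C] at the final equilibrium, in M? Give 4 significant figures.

[C]_eq = 2.126 M

Q₀ = 16.62 vs Keq = 1.6730e+04 ⇒ Q<K, forward
Step 1:
                   X          C          M
  init        0.6858      3.854      0.361
  Δ          -0.6011     0.4007     0.2004
  eq         0.08469      4.255     0.5614
  solve Keq expr → x = 0.2004; check Q = 1.6730e+04
Then change container volume by factor 2 (V_new/V_old).
Step 2:
                   X          C          M
  init       0.04235      2.127     0.2807
  Δ                0          0          0
  eq         0.04235      2.127     0.2807
  solve Keq expr → x = 0; check Q = 1.6730e+04
Then add 0.05424 M of M.
Step 3:
                   X          C          M
  init       0.04235      2.127     0.3349
  Δ         0.002508  -0.001672 -8.3591e-04
  eq         0.04485      2.126     0.3341
  solve Keq expr → x = -8.3591e-04; check Q = 1.6730e+04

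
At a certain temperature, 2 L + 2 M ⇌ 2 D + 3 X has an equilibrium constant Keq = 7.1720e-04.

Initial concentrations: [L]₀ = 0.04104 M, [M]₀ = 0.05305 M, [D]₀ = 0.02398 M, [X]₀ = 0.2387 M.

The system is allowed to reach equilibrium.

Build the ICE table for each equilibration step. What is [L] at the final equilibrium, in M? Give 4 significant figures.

[L]_eq = 0.06363 M

Q₀ = 1.65 vs Keq = 7.1720e-04 ⇒ Q>K, reverse
Step 1:
                   L          M          D          X
  Initial    0.04104    0.05305    0.02398     0.2387
  Change     0.02259    0.02259   -0.02259   -0.03388
  Equil      0.06363    0.07564   0.001391     0.2048
  solve Keq expr → x = -0.01129; check Q = 7.1720e-04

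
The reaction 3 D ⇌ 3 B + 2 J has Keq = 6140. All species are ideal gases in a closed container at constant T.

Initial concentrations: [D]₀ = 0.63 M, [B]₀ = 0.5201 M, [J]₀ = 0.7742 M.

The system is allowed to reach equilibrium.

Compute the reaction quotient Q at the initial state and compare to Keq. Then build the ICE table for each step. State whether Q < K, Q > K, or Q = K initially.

Q₀ = 0.3372; Q < K (proceeds forward)

Q₀ = 0.3372 vs Keq = 6140 ⇒ Q<K, forward
Step 1:
                  D         B         J
  Initial      0.63    0.5201    0.7742
  Change    -0.5649    0.5649    0.3766
  Equil     0.06507     1.085     1.151
  solve Keq expr → x = 0.1883; check Q = 6140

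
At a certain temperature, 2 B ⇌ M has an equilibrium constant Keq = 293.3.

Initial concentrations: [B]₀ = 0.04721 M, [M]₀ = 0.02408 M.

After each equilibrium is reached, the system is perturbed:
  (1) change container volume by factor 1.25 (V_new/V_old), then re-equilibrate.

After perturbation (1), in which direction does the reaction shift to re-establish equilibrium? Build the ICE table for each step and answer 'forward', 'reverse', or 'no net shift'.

Q₀ = 10.8 vs Keq = 293.3 ⇒ Q<K, forward
Step 1:
                  B         M
  init      0.04721   0.02408
  Δ        -0.03528   0.01764
  eq        0.01193   0.04172
  solve Keq expr → x = 0.01764; check Q = 293.3
Then change container volume by factor 1.25 (V_new/V_old).
Step 2:
                  B         M
  init     0.009541   0.03338
  Δ        0.001043 -5.2129e-04
  eq        0.01058   0.03286
  solve Keq expr → x = -5.2129e-04; check Q = 293.3

Direction: reverse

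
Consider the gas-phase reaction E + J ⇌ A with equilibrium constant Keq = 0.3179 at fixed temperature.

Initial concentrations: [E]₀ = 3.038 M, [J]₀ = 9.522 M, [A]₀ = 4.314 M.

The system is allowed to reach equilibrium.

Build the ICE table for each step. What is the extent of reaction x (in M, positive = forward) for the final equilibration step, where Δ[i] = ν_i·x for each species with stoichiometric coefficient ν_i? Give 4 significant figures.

x = 1.048 M

Q₀ = 0.1491 vs Keq = 0.3179 ⇒ Q<K, forward
Step 1:
                   E          J          A
  I            3.038      9.522      4.314
  C           -1.048     -1.048      1.048
  E             1.99      8.474      5.362
  solve Keq expr → x = 1.048; check Q = 0.3179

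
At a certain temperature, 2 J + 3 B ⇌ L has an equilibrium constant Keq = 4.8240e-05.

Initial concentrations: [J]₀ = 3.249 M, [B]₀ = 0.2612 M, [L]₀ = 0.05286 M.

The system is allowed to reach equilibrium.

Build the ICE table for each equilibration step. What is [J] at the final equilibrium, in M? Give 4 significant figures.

Q₀ = 0.281 vs Keq = 4.8240e-05 ⇒ Q>K, reverse
Step 1:
                    J           B           L
  Initial       3.249      0.2612     0.05286
  Change       0.1056      0.1585    -0.05282
  Equil         3.355      0.4197  4.0123e-05
  solve Keq expr → x = -0.05282; check Q = 4.8240e-05

[J]_eq = 3.355 M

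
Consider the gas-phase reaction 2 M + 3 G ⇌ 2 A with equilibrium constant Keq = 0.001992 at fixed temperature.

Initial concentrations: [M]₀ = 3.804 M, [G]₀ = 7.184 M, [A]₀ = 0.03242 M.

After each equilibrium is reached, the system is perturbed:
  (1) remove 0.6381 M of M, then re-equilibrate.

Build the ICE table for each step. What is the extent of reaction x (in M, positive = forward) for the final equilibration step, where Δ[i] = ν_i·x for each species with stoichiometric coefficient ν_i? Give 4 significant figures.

x = -0.08489 M

Q₀ = 1.9591e-07 vs Keq = 0.001992 ⇒ Q<K, forward
Step 1:
                   M          G          A
  Initial      3.804      7.184    0.03242
  Change      -1.303     -1.954      1.303
  Equil        2.501       5.23      1.335
  solve Keq expr → x = 0.6514; check Q = 0.001992
Then remove 0.6381 M of M.
Step 2:
                   M          G          A
  Initial      1.863       5.23      1.335
  Change      0.1698     0.2547    -0.1698
  Equil        2.033      5.485      1.165
  solve Keq expr → x = -0.08489; check Q = 0.001992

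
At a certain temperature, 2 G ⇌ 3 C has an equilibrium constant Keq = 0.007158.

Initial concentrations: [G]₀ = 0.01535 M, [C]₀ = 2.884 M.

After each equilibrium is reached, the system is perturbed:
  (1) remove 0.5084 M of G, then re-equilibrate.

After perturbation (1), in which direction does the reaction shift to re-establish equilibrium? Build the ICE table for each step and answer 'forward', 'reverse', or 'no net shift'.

Q₀ = 1.0180e+05 vs Keq = 0.007158 ⇒ Q>K, reverse
Step 1:
                    G           C
  I           0.01535       2.884
  C             1.736      -2.604
  E             1.751        0.28
  solve Keq expr → x = -0.868; check Q = 0.007158
Then remove 0.5084 M of G.
Step 2:
                    G           C
  I             1.243        0.28
  C           0.03535    -0.05302
  E             1.278       0.227
  solve Keq expr → x = -0.01767; check Q = 0.007158

Direction: reverse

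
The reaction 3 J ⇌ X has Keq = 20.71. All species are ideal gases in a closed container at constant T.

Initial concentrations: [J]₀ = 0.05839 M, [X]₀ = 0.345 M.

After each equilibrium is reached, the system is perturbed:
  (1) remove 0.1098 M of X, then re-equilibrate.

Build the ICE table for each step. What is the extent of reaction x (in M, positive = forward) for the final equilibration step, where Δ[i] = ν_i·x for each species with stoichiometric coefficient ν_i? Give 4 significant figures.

x = 0.01062 M

Q₀ = 1733 vs Keq = 20.71 ⇒ Q>K, reverse
Step 1:
                   J          X
  Initial    0.05839      0.345
  Change      0.1811   -0.06038
  Equil       0.2395     0.2846
  solve Keq expr → x = -0.06038; check Q = 20.71
Then remove 0.1098 M of X.
Step 2:
                   J          X
  Initial     0.2395     0.1748
  Change    -0.03187    0.01062
  Equil       0.2077     0.1854
  solve Keq expr → x = 0.01062; check Q = 20.71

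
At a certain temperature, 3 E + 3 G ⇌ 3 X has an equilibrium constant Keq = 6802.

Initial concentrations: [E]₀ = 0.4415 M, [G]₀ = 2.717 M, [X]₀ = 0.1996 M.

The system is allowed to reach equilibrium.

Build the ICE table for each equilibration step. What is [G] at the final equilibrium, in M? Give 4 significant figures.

[G]_eq = 2.29 M

Q₀ = 0.004607 vs Keq = 6802 ⇒ Q<K, forward
Step 1:
                   E          G          X
  init        0.4415      2.717     0.1996
  Δ          -0.4271    -0.4271     0.4271
  eq         0.01444       2.29     0.6267
  solve Keq expr → x = 0.1424; check Q = 6802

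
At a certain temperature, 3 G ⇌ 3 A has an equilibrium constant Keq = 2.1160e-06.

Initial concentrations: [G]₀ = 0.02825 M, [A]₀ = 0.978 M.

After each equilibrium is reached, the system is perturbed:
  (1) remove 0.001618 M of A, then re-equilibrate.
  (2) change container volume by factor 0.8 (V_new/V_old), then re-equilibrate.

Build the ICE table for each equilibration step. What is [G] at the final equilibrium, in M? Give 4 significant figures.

Q₀ = 4.1492e+04 vs Keq = 2.1160e-06 ⇒ Q>K, reverse
Step 1:
                  G         A
  Initial   0.02825     0.978
  Change     0.9652   -0.9652
  Equil      0.9935   0.01275
  solve Keq expr → x = -0.3217; check Q = 2.1160e-06
Then remove 0.001618 M of A.
Step 2:
                  G         A
  Initial    0.9935   0.01114
  Change  -0.001597  0.001597
  Equil      0.9919   0.01273
  solve Keq expr → x = 5.3250e-04; check Q = 2.1160e-06
Then change container volume by factor 0.8 (V_new/V_old).
Step 3:
                  G         A
  Initial      1.24   0.01592
  Change          0         0
  Equil        1.24   0.01592
  solve Keq expr → x = 0; check Q = 2.1160e-06

[G]_eq = 1.24 M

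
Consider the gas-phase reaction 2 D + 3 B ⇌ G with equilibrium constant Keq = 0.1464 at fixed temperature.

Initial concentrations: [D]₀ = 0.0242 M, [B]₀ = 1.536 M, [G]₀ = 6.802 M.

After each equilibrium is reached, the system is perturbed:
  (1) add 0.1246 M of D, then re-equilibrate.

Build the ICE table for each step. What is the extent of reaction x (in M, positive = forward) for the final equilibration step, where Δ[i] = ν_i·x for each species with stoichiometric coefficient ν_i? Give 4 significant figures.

x = 0.03317 M

Q₀ = 3205 vs Keq = 0.1464 ⇒ Q>K, reverse
Step 1:
                   D          B          G
  init        0.0242      1.536      6.802
  Δ            1.113       1.67    -0.5567
  eq           1.138      3.206      6.245
  solve Keq expr → x = -0.5567; check Q = 0.1464
Then add 0.1246 M of D.
Step 2:
                   D          B          G
  init         1.262      3.206      6.245
  Δ         -0.06634   -0.09951    0.03317
  eq           1.196      3.107      6.278
  solve Keq expr → x = 0.03317; check Q = 0.1464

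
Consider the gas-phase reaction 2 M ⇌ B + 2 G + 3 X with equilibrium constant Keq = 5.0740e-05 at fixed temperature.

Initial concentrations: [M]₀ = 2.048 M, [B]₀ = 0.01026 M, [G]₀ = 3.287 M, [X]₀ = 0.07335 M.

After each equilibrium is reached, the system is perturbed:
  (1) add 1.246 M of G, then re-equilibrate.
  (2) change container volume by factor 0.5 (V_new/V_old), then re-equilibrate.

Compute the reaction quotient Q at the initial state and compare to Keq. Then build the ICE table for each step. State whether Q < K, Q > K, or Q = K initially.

Q₀ = 1.0430e-05; Q < K (proceeds forward)

Q₀ = 1.0430e-05 vs Keq = 5.0740e-05 ⇒ Q<K, forward
Step 1:
                    M           B           G           X
  I             2.048     0.01026       3.287     0.07335
  C          -0.01777    0.008886     0.01777     0.02666
  E              2.03     0.01915       3.305         0.1
  solve Keq expr → x = 0.008886; check Q = 5.0740e-05
Then add 1.246 M of G.
Step 2:
                    M           B           G           X
  I              2.03     0.01915       4.551         0.1
  C          0.008124   -0.004062   -0.008124    -0.01219
  E             2.038     0.01508       4.543     0.08782
  solve Keq expr → x = -0.004062; check Q = 5.0740e-05
Then change container volume by factor 0.5 (V_new/V_old).
Step 3:
                    M           B           G           X
  I             4.077     0.03017       9.085      0.1756
  C            0.0442     -0.0221     -0.0442    -0.06631
  E             4.121    0.008065       9.041      0.1093
  solve Keq expr → x = -0.0221; check Q = 5.0740e-05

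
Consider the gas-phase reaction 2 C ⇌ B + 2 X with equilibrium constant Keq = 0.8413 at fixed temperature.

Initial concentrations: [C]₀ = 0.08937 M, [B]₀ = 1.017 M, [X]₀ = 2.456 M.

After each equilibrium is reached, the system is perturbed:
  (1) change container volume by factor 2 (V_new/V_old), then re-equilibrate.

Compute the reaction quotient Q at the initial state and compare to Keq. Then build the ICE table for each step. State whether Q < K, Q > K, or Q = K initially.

Q₀ = 768.1 vs Keq = 0.8413 ⇒ Q>K, reverse
Step 1:
                    C           B           X
  I           0.08937       1.017       2.456
  C             1.022     -0.5112      -1.022
  E             1.112      0.5058       1.434
  solve Keq expr → x = -0.5112; check Q = 0.8413
Then change container volume by factor 2 (V_new/V_old).
Step 2:
                    C           B           X
  I            0.5558      0.2529      0.7168
  C          -0.08284     0.04142     0.08284
  E             0.473      0.2943      0.7997
  solve Keq expr → x = 0.04142; check Q = 0.8413

Q₀ = 768.1; Q > K (proceeds reverse)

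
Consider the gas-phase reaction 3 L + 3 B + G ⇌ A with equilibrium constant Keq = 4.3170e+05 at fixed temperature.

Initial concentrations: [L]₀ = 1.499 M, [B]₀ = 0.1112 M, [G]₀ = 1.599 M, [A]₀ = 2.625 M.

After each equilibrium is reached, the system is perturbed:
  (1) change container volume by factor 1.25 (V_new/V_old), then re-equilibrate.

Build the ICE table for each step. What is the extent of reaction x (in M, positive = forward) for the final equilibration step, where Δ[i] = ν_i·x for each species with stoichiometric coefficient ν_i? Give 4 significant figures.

Q₀ = 354.5 vs Keq = 4.3170e+05 ⇒ Q<K, forward
Step 1:
                    L           B           G           A
  I             1.499      0.1112       1.599       2.625
  C          -0.09992    -0.09992    -0.03331     0.03331
  E             1.399     0.01128       1.566       2.658
  solve Keq expr → x = 0.03331; check Q = 4.3170e+05
Then change container volume by factor 1.25 (V_new/V_old).
Step 2:
                    L           B           G           A
  I             1.119    0.009026       1.253       2.127
  C          0.005004    0.005004    0.001668   -0.001668
  E             1.124     0.01403       1.254       2.125
  solve Keq expr → x = -0.001668; check Q = 4.3170e+05

x = -0.001668 M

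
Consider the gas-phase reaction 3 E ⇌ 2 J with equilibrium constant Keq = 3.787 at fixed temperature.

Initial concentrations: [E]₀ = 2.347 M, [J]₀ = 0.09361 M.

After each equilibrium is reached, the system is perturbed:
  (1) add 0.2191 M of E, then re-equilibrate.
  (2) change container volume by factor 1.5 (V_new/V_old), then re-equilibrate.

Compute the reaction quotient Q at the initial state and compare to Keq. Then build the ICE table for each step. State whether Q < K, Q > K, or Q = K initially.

Q₀ = 6.7781e-04 vs Keq = 3.787 ⇒ Q<K, forward
Step 1:
                  E         J
  Initial     2.347   0.09361
  Change      -1.63     1.087
  Equil      0.7166     1.181
  solve Keq expr → x = 0.5435; check Q = 3.787
Then add 0.2191 M of E.
Step 2:
                  E         J
  Initial    0.9357     1.181
  Change    -0.1731    0.1154
  Equil      0.7626     1.296
  solve Keq expr → x = 0.05771; check Q = 3.787
Then change container volume by factor 1.5 (V_new/V_old).
Step 3:
                  E         J
  Initial    0.5084     0.864
  Change    0.05652  -0.03768
  Equil      0.5649    0.8263
  solve Keq expr → x = -0.01884; check Q = 3.787

Q₀ = 6.7781e-04; Q < K (proceeds forward)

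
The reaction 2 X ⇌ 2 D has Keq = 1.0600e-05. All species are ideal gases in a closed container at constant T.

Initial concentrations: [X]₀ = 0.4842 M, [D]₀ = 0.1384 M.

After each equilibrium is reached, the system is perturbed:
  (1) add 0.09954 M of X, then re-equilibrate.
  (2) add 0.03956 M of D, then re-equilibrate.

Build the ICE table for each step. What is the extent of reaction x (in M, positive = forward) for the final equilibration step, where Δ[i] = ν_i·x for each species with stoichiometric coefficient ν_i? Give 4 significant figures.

x = -0.01972 M

Q₀ = 0.0817 vs Keq = 1.0600e-05 ⇒ Q>K, reverse
Step 1:
                    X           D
  init         0.4842      0.1384
  Δ            0.1364     -0.1364
  eq           0.6206     0.00202
  solve Keq expr → x = -0.06819; check Q = 1.0600e-05
Then add 0.09954 M of X.
Step 2:
                    X           D
  init         0.7201     0.00202
  Δ       -3.2303e-04  3.2303e-04
  eq           0.7198    0.002343
  solve Keq expr → x = 1.6151e-04; check Q = 1.0600e-05
Then add 0.03956 M of D.
Step 3:
                    X           D
  init         0.7198      0.0419
  Δ           0.03943    -0.03943
  eq           0.7592    0.002472
  solve Keq expr → x = -0.01972; check Q = 1.0600e-05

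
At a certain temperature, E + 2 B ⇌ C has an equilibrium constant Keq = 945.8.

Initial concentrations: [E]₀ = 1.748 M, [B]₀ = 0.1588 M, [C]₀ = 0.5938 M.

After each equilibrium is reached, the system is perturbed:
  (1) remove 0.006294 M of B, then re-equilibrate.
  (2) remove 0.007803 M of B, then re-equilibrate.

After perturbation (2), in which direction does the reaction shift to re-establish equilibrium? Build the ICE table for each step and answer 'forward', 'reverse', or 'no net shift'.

Q₀ = 13.47 vs Keq = 945.8 ⇒ Q<K, forward
Step 1:
                  E         B         C
  I           1.748    0.1588    0.5938
  C        -0.06918   -0.1384   0.06918
  E           1.679   0.02043     0.663
  solve Keq expr → x = 0.06918; check Q = 945.8
Then remove 0.006294 M of B.
Step 2:
                  E         B         C
  I           1.679   0.01414     0.663
  C        0.003114  0.006227 -0.003114
  E           1.682   0.02037    0.6599
  solve Keq expr → x = -0.003114; check Q = 945.8
Then remove 0.007803 M of B.
Step 3:
                  E         B         C
  I           1.682   0.01256    0.6599
  C         0.00386   0.00772  -0.00386
  E           1.686   0.02028     0.656
  solve Keq expr → x = -0.00386; check Q = 945.8

Direction: reverse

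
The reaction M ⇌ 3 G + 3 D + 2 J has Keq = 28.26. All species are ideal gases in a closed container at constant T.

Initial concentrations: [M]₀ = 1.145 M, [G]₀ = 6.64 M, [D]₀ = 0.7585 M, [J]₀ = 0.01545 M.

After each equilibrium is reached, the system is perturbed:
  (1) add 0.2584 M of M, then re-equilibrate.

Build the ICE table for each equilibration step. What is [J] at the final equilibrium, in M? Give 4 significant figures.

Q₀ = 0.02663 vs Keq = 28.26 ⇒ Q<K, forward
Step 1:
                  M         G         D         J
  Initial     1.145      6.64    0.7585   0.01545
  Change     -0.117    0.3511    0.3511     0.234
  Equil       1.028     6.991      1.11    0.2495
  solve Keq expr → x = 0.117; check Q = 28.26
Then add 0.2584 M of M.
Step 2:
                  M         G         D         J
  Initial     1.286     6.991      1.11    0.2495
  Change  -0.008767    0.0263    0.0263   0.01753
  Equil       1.278     7.017     1.136     0.267
  solve Keq expr → x = 0.008767; check Q = 28.26

[J]_eq = 0.267 M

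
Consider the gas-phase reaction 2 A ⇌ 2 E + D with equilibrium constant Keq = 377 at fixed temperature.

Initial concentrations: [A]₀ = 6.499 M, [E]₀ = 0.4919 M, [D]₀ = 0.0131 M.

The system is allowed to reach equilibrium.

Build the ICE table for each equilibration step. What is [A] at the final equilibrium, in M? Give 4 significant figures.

[A]_eq = 0.5706 M

Q₀ = 7.5047e-05 vs Keq = 377 ⇒ Q<K, forward
Step 1:
                    A           E           D
  I             6.499      0.4919      0.0131
  C            -5.928       5.928       2.964
  E            0.5706        6.42       2.977
  solve Keq expr → x = 2.964; check Q = 377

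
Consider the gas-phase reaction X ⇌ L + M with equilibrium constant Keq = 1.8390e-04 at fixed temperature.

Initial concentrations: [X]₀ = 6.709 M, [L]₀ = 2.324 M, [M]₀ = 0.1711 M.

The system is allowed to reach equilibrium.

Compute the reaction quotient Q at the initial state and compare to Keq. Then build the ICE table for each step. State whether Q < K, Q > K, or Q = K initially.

Q₀ = 0.05927 vs Keq = 1.8390e-04 ⇒ Q>K, reverse
Step 1:
                   X          L          M
  init         6.709      2.324     0.1711
  Δ           0.1705    -0.1705    -0.1705
  eq            6.88      2.153 5.8749e-04
  solve Keq expr → x = -0.1705; check Q = 1.8390e-04

Q₀ = 0.05927; Q > K (proceeds reverse)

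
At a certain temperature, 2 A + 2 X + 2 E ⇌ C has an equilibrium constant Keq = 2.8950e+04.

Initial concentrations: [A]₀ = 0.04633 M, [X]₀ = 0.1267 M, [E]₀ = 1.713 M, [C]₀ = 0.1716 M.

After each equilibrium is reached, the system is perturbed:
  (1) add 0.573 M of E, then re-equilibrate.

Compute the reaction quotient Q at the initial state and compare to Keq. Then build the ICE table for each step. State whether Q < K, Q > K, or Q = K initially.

Q₀ = 1697; Q < K (proceeds forward)

Q₀ = 1697 vs Keq = 2.8950e+04 ⇒ Q<K, forward
Step 1:
                  A         X         E         C
  Initial   0.04633    0.1267     1.713    0.1716
  Change   -0.03061  -0.03061  -0.03061   0.01531
  Equil     0.01572   0.09609     1.682    0.1869
  solve Keq expr → x = 0.01531; check Q = 2.8950e+04
Then add 0.573 M of E.
Step 2:
                  A         X         E         C
  Initial   0.01572   0.09609     2.255    0.1869
  Change  -0.003478 -0.003478 -0.003478  0.001739
  Equil     0.01224   0.09261     2.252    0.1886
  solve Keq expr → x = 0.001739; check Q = 2.8950e+04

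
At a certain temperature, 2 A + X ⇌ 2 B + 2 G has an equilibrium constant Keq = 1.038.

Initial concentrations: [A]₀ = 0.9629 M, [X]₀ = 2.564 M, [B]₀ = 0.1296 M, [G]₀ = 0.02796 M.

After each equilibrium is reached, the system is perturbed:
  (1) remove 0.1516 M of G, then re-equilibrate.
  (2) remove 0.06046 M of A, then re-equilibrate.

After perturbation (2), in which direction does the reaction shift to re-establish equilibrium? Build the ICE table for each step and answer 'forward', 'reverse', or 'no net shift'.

Direction: reverse

Q₀ = 5.5234e-06 vs Keq = 1.038 ⇒ Q<K, forward
Step 1:
                   A          X          B          G
  init        0.9629      2.564     0.1296    0.02796
  Δ          -0.6329    -0.3165     0.6329     0.6329
  eq            0.33      2.248     0.7625     0.6609
  solve Keq expr → x = 0.3165; check Q = 1.038
Then remove 0.1516 M of G.
Step 2:
                   A          X          B          G
  init          0.33      2.248     0.7625     0.5093
  Δ         -0.04002   -0.02001    0.04002    0.04002
  eq          0.2899      2.228     0.8026     0.5493
  solve Keq expr → x = 0.02001; check Q = 1.038
Then remove 0.06046 M of A.
Step 3:
                   A          X          B          G
  init        0.2295      2.228     0.8026     0.5493
  Δ          0.03186    0.01593   -0.03186   -0.03186
  eq          0.2613      2.243     0.7707     0.5175
  solve Keq expr → x = -0.01593; check Q = 1.038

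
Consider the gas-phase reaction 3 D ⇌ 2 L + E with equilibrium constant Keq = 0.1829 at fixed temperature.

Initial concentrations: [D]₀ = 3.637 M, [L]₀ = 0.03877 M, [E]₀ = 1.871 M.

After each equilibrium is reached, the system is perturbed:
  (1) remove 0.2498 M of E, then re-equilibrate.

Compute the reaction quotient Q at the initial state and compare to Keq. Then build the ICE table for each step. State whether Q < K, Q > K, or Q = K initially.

Q₀ = 5.8457e-05 vs Keq = 0.1829 ⇒ Q<K, forward
Step 1:
                  D         L         E
  init        3.637   0.03877     1.871
  Δ          -1.373    0.9156    0.4578
  eq          2.264    0.9544     2.329
  solve Keq expr → x = 0.4578; check Q = 0.1829
Then remove 0.2498 M of E.
Step 2:
                  D         L         E
  init        2.264    0.9544     2.079
  Δ        -0.03947   0.02631   0.01316
  eq          2.224    0.9807     2.092
  solve Keq expr → x = 0.01316; check Q = 0.1829

Q₀ = 5.8457e-05; Q < K (proceeds forward)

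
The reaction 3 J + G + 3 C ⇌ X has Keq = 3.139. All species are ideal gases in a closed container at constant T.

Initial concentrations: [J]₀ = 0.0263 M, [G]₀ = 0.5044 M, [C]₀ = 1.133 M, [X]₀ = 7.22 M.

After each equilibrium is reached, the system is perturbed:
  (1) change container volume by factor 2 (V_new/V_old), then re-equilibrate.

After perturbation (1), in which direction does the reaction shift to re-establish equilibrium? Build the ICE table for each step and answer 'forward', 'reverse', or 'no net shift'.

Direction: reverse

Q₀ = 5.4101e+05 vs Keq = 3.139 ⇒ Q>K, reverse
Step 1:
                    J           G           C           X
  I            0.0263      0.5044       1.133        7.22
  C            0.7401      0.2467      0.7401     -0.2467
  E            0.7664      0.7511       1.873       6.973
  solve Keq expr → x = -0.2467; check Q = 3.139
Then change container volume by factor 2 (V_new/V_old).
Step 2:
                    J           G           C           X
  I            0.3832      0.3755      0.9365       3.487
  C            0.4926      0.1642      0.4926     -0.1642
  E            0.8758      0.5398       1.429       3.322
  solve Keq expr → x = -0.1642; check Q = 3.139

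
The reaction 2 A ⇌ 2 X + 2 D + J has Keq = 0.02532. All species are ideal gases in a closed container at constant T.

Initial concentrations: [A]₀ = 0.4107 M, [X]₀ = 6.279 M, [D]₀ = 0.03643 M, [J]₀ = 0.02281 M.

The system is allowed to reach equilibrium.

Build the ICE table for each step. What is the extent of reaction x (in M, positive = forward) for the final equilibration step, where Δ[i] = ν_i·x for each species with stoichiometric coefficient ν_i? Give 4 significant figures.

x = 0.009382 M

Q₀ = 0.007076 vs Keq = 0.02532 ⇒ Q<K, forward
Step 1:
                    A           X           D           J
  Initial      0.4107       6.279     0.03643     0.02281
  Change     -0.01876     0.01876     0.01876    0.009382
  Equil        0.3919       6.298     0.05519     0.03219
  solve Keq expr → x = 0.009382; check Q = 0.02532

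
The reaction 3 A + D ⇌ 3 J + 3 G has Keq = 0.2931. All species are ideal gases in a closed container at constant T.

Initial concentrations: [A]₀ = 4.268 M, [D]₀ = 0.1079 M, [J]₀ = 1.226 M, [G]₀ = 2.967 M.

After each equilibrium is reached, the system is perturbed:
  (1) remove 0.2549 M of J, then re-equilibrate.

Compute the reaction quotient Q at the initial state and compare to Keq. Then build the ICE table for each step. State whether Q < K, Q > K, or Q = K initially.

Q₀ = 5.738 vs Keq = 0.2931 ⇒ Q>K, reverse
Step 1:
                    A           D           J           G
  I             4.268      0.1079       1.226       2.967
  C            0.4409       0.147     -0.4409     -0.4409
  E             4.709      0.2549      0.7851       2.526
  solve Keq expr → x = -0.147; check Q = 0.2931
Then remove 0.2549 M of J.
Step 2:
                    A           D           J           G
  I             4.709      0.2549      0.5302       2.526
  C           -0.1426    -0.04752      0.1426      0.1426
  E             4.566      0.2074      0.6727       2.669
  solve Keq expr → x = 0.04752; check Q = 0.2931

Q₀ = 5.738; Q > K (proceeds reverse)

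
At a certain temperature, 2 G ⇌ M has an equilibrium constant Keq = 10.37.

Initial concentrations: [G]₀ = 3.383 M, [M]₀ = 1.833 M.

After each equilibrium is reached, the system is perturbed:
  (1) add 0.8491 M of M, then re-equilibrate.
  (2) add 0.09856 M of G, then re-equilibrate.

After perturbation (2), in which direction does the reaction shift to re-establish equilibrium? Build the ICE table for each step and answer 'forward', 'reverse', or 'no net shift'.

Direction: forward

Q₀ = 0.1602 vs Keq = 10.37 ⇒ Q<K, forward
Step 1:
                  G         M
  Initial     3.383     1.833
  Change     -2.824     1.412
  Equil      0.5594     3.245
  solve Keq expr → x = 1.412; check Q = 10.37
Then add 0.8491 M of M.
Step 2:
                  G         M
  Initial    0.5594     4.094
  Change    0.06639  -0.03319
  Equil      0.6258     4.061
  solve Keq expr → x = -0.03319; check Q = 10.37
Then add 0.09856 M of G.
Step 3:
                  G         M
  Initial    0.7243     4.061
  Change   -0.09491   0.04746
  Equil      0.6294     4.108
  solve Keq expr → x = 0.04746; check Q = 10.37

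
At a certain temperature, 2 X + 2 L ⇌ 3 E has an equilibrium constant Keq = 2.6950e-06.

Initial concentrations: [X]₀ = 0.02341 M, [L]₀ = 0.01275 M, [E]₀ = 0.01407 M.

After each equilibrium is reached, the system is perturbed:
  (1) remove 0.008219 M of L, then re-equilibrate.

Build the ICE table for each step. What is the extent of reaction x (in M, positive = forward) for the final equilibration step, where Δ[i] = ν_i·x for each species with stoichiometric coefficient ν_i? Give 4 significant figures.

Q₀ = 31.27 vs Keq = 2.6950e-06 ⇒ Q>K, reverse
Step 1:
                   X          L          E
  I          0.02341    0.01275    0.01407
  C         0.009305   0.009305   -0.01396
  E          0.03272    0.02206 1.1195e-04
  solve Keq expr → x = -0.004653; check Q = 2.6950e-06
Then remove 0.008219 M of L.
Step 2:
                   X          L          E
  I          0.03272    0.01384 1.1195e-04
  C       1.9865e-05 1.9865e-05 -2.9798e-05
  E          0.03274    0.01386 8.2154e-05
  solve Keq expr → x = -9.9327e-06; check Q = 2.6950e-06

x = -9.9327e-06 M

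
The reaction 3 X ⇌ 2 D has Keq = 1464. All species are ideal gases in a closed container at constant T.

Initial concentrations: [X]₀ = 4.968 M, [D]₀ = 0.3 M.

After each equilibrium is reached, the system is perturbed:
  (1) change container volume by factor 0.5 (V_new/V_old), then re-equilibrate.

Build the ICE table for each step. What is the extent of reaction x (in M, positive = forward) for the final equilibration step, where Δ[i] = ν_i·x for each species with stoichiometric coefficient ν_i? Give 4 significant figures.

Q₀ = 7.3400e-04 vs Keq = 1464 ⇒ Q<K, forward
Step 1:
                  X         D
  I           4.968       0.3
  C          -4.766     3.177
  E          0.2021     3.477
  solve Keq expr → x = 1.589; check Q = 1464
Then change container volume by factor 0.5 (V_new/V_old).
Step 2:
                  X         D
  I          0.4043     6.954
  C        -0.08173   0.05448
  E          0.3225     7.009
  solve Keq expr → x = 0.02724; check Q = 1464

x = 0.02724 M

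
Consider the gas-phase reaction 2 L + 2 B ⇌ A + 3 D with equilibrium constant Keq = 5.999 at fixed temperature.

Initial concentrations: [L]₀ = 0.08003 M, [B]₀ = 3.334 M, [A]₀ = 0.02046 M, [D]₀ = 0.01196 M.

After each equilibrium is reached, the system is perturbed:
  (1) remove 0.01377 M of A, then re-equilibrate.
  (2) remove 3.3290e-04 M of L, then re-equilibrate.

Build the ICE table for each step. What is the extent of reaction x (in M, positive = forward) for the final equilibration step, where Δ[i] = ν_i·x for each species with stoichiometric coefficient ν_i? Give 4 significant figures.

Q₀ = 4.9166e-07 vs Keq = 5.999 ⇒ Q<K, forward
Step 1:
                  L         B         A         D
  Initial   0.08003     3.334   0.02046   0.01196
  Change    -0.0786   -0.0786    0.0393    0.1179
  Equil    0.001435     3.255   0.05976    0.1299
  solve Keq expr → x = 0.0393; check Q = 5.999
Then remove 0.01377 M of A.
Step 2:
                  L         B         A         D
  Initial  0.001435     3.255   0.04599    0.1299
  Change  -1.7112e-04 -1.7112e-04 8.5561e-05 2.5668e-04
  Equil    0.001263     3.255   0.04607    0.1301
  solve Keq expr → x = 8.5561e-05; check Q = 5.999
Then remove 3.3290e-04 M of L.
Step 3:
                  L         B         A         D
  Initial 9.3058e-04     3.255   0.04607    0.1301
  Change  3.2351e-04 3.2351e-04 -1.6175e-04 -4.8526e-04
  Equil    0.001254     3.256   0.04591    0.1296
  solve Keq expr → x = -1.6175e-04; check Q = 5.999

x = -1.6175e-04 M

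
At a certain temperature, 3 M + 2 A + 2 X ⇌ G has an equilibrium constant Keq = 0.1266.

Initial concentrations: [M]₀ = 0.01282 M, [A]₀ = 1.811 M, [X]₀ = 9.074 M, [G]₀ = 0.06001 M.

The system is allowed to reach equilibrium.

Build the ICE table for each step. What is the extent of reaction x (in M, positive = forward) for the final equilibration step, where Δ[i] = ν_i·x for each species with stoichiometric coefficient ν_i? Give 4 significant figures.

Q₀ = 105.5 vs Keq = 0.1266 ⇒ Q>K, reverse
Step 1:
                  M         A         X         G
  init      0.01282     1.811     9.074   0.06001
  Δ         0.08301   0.05534   0.05534  -0.02767
  eq        0.09583     1.866     9.129   0.03234
  solve Keq expr → x = -0.02767; check Q = 0.1266

x = -0.02767 M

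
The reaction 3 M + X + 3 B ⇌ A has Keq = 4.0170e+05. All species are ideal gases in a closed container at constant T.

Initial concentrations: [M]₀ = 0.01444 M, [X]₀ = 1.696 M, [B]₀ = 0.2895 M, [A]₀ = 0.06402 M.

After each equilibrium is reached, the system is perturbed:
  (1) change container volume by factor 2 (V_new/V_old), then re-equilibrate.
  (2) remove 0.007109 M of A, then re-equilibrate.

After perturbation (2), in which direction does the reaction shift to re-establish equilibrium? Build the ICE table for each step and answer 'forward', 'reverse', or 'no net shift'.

Direction: forward

Q₀ = 5.1670e+05 vs Keq = 4.0170e+05 ⇒ Q>K, reverse
Step 1:
                    M           X           B           A
  init        0.01444       1.696      0.2895     0.06402
  Δ          0.001168  3.8935e-04    0.001168 -3.8935e-04
  eq          0.01561       1.696      0.2907     0.06363
  solve Keq expr → x = -3.8935e-04; check Q = 4.0170e+05
Then change container volume by factor 2 (V_new/V_old).
Step 2:
                    M           X           B           A
  init       0.007804      0.8482      0.1453     0.03182
  Δ           0.01803    0.006011     0.01803   -0.006011
  eq          0.02584      0.8542      0.1634      0.0258
  solve Keq expr → x = -0.006011; check Q = 4.0170e+05
Then remove 0.007109 M of A.
Step 3:
                    M           X           B           A
  init        0.02584      0.8542      0.1634      0.0187
  Δ         -0.002048 -6.8268e-04   -0.002048  6.8268e-04
  eq          0.02379      0.8535      0.1613     0.01938
  solve Keq expr → x = 6.8268e-04; check Q = 4.0170e+05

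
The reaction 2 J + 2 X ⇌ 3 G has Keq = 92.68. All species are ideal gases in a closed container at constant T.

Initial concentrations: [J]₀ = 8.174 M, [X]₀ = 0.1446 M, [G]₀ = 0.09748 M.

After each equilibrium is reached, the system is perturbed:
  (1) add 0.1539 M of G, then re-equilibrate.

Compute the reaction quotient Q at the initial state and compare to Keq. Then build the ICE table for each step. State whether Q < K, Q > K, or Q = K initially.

Q₀ = 6.6304e-04; Q < K (proceeds forward)

Q₀ = 6.6304e-04 vs Keq = 92.68 ⇒ Q<K, forward
Step 1:
                  J         X         G
  init        8.174    0.1446   0.09748
  Δ         -0.1424   -0.1424    0.2135
  eq          8.032  0.002243     0.311
  solve Keq expr → x = 0.07118; check Q = 92.68
Then add 0.1539 M of G.
Step 2:
                  J         X         G
  init        8.032  0.002243    0.4649
  Δ         0.00182   0.00182 -0.002729
  eq          8.033  0.004063    0.4622
  solve Keq expr → x = -9.0980e-04; check Q = 92.68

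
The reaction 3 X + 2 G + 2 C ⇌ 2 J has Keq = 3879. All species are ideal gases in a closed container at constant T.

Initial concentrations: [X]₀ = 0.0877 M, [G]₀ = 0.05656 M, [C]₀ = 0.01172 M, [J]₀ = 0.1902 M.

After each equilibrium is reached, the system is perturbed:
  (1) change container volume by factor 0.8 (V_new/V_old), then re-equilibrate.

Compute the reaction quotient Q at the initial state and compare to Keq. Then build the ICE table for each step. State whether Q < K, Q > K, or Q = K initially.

Q₀ = 1.2205e+08 vs Keq = 3879 ⇒ Q>K, reverse
Step 1:
                   X          G          C          J
  I           0.0877    0.05656    0.01172     0.1902
  C           0.1361    0.09072    0.09072   -0.09072
  E           0.2238     0.1473     0.1024    0.09948
  solve Keq expr → x = -0.04536; check Q = 3879
Then change container volume by factor 0.8 (V_new/V_old).
Step 2:
                   X          G          C          J
  I           0.2797     0.1841     0.1281     0.1243
  C         -0.02777   -0.01852   -0.01852    0.01852
  E            0.252     0.1656     0.1095     0.1429
  solve Keq expr → x = 0.009258; check Q = 3879

Q₀ = 1.2205e+08; Q > K (proceeds reverse)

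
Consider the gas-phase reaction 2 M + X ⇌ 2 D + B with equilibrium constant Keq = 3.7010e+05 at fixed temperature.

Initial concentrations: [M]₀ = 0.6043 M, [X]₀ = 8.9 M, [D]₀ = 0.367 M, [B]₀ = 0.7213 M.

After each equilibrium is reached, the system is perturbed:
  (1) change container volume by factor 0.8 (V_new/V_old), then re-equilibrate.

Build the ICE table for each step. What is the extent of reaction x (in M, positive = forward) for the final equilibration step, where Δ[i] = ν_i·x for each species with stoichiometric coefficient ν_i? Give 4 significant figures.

x = 0 M

Q₀ = 0.02989 vs Keq = 3.7010e+05 ⇒ Q<K, forward
Step 1:
                    M           X           D           B
  init         0.6043         8.9       0.367      0.7213
  Δ           -0.6037     -0.3019      0.6037      0.3019
  eq       5.5045e-04       8.598      0.9707       1.023
  solve Keq expr → x = 0.3019; check Q = 3.7010e+05
Then change container volume by factor 0.8 (V_new/V_old).
Step 2:
                    M           X           D           B
  init     6.8807e-04       10.75       1.213       1.279
  Δ                 0           0           0           0
  eq       6.8807e-04       10.75       1.213       1.279
  solve Keq expr → x = 0; check Q = 3.7010e+05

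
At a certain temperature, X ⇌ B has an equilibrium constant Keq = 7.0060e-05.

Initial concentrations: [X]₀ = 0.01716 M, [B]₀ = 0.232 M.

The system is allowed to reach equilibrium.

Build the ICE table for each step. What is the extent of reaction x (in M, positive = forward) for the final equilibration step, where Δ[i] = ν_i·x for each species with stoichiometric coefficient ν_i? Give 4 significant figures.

x = -0.232 M

Q₀ = 13.52 vs Keq = 7.0060e-05 ⇒ Q>K, reverse
Step 1:
                   X          B
  init       0.01716      0.232
  Δ            0.232     -0.232
  eq          0.2491 1.7455e-05
  solve Keq expr → x = -0.232; check Q = 7.0060e-05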